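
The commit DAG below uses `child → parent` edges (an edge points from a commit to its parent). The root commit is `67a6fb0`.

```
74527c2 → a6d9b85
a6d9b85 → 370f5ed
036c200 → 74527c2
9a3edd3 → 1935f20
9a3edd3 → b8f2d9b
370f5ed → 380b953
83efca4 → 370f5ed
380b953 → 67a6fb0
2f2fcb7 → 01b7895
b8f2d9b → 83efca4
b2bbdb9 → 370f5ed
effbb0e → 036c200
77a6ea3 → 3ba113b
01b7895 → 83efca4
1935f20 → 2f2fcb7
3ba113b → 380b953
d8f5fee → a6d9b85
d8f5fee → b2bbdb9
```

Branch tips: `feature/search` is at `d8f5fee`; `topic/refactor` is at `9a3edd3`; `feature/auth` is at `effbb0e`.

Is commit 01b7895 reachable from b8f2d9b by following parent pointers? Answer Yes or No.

Ancestors of b8f2d9b: {370f5ed, 380b953, 67a6fb0, 83efca4, b8f2d9b}.
01b7895 is not in that set, so it is not an ancestor of b8f2d9b.

No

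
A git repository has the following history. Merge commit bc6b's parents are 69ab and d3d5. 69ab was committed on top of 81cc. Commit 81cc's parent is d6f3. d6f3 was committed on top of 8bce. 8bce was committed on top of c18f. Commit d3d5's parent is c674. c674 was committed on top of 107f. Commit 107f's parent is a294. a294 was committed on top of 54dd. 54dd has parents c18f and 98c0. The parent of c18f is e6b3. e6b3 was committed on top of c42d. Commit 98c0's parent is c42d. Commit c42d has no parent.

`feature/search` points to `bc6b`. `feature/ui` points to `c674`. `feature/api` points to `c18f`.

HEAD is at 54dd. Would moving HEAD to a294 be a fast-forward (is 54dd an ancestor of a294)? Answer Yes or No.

A fast-forward from 54dd to a294 is possible iff 54dd is an ancestor of a294.
Ancestors of a294: {54dd, 98c0, a294, c18f, c42d, e6b3}.
54dd is among them, so fast-forward is possible.

Yes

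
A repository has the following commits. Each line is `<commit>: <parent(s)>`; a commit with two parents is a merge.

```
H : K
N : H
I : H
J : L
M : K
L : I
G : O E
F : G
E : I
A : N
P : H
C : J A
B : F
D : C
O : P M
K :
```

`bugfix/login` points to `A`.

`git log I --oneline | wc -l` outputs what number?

3

Walking parent pointers from I: reachable set = {H, I, K}.
That is 3 commits.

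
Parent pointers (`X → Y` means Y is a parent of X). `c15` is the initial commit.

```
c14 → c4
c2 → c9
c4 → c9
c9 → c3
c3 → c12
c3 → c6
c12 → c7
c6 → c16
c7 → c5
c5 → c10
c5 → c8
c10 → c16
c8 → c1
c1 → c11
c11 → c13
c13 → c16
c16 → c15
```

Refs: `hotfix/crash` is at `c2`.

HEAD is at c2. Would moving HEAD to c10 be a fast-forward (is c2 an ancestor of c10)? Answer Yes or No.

No

A fast-forward from c2 to c10 is possible iff c2 is an ancestor of c10.
Ancestors of c10: {c10, c15, c16}.
c2 is not among them, so fast-forward is not possible.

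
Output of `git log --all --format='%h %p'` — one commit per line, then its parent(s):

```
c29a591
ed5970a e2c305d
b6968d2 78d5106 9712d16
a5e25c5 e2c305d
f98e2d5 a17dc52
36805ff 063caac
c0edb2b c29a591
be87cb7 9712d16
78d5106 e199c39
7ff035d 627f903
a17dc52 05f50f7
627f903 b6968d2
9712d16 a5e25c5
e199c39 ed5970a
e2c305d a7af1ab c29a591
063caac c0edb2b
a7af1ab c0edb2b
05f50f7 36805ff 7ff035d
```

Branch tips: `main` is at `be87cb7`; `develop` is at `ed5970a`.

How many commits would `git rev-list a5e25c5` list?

5

Walking parent pointers from a5e25c5: reachable set = {a5e25c5, a7af1ab, c0edb2b, c29a591, e2c305d}.
That is 5 commits.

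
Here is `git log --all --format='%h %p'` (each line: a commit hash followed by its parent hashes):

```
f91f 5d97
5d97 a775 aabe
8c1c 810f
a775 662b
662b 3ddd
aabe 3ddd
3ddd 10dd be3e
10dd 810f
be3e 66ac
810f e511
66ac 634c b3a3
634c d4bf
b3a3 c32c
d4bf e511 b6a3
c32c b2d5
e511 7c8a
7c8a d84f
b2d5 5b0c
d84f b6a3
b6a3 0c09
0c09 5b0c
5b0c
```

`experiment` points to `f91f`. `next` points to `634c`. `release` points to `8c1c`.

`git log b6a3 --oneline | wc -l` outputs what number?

3

Walking parent pointers from b6a3: reachable set = {0c09, 5b0c, b6a3}.
That is 3 commits.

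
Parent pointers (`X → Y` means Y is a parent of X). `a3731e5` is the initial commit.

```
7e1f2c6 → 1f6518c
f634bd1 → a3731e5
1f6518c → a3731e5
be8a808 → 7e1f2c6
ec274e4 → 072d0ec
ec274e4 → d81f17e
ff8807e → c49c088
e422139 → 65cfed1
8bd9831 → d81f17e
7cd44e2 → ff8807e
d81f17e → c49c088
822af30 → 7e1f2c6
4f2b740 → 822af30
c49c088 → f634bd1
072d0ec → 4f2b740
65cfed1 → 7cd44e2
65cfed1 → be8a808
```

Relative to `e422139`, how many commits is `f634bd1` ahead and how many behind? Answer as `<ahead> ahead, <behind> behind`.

Reachable from f634bd1: {a3731e5, f634bd1}.
Reachable from e422139: {1f6518c, 65cfed1, 7cd44e2, 7e1f2c6, a3731e5, be8a808, c49c088, e422139, f634bd1, ff8807e}.
Only in f634bd1's history (ahead): {} — 0.
Only in e422139's history (behind): {1f6518c, 65cfed1, 7cd44e2, 7e1f2c6, be8a808, c49c088, e422139, ff8807e} — 8.

0 ahead, 8 behind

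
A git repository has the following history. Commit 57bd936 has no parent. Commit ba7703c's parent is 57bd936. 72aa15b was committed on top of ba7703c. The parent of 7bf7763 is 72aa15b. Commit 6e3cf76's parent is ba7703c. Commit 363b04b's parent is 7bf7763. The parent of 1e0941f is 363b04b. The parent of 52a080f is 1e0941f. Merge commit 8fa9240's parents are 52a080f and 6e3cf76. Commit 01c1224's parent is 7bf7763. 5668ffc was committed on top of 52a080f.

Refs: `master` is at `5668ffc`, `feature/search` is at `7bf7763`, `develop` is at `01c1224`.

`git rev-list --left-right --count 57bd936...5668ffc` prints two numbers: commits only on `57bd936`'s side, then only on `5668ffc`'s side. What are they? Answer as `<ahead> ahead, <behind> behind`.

Reachable from 57bd936: {57bd936}.
Reachable from 5668ffc: {1e0941f, 363b04b, 52a080f, 5668ffc, 57bd936, 72aa15b, 7bf7763, ba7703c}.
Only in 57bd936's history (ahead): {} — 0.
Only in 5668ffc's history (behind): {1e0941f, 363b04b, 52a080f, 5668ffc, 72aa15b, 7bf7763, ba7703c} — 7.

0 ahead, 7 behind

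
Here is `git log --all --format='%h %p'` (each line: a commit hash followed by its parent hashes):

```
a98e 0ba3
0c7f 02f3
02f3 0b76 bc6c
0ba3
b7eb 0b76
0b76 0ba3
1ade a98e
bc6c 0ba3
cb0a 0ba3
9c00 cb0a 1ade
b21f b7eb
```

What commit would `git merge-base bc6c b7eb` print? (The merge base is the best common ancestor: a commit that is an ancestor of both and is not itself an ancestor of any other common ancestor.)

Ancestors of bc6c: {0ba3, bc6c}.
Ancestors of b7eb: {0b76, 0ba3, b7eb}.
Common ancestors: {0ba3}.
The only common ancestor is 0ba3, so it is the merge base.

0ba3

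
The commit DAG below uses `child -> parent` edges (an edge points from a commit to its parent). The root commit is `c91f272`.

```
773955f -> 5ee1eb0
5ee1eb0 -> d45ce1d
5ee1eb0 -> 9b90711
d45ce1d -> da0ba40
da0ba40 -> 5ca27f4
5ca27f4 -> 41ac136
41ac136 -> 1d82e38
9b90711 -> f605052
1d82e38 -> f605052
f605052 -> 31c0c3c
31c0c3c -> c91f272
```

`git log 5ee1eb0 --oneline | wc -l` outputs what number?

Walking parent pointers from 5ee1eb0: reachable set = {1d82e38, 31c0c3c, 41ac136, 5ca27f4, 5ee1eb0, 9b90711, c91f272, d45ce1d, da0ba40, f605052}.
That is 10 commits.

10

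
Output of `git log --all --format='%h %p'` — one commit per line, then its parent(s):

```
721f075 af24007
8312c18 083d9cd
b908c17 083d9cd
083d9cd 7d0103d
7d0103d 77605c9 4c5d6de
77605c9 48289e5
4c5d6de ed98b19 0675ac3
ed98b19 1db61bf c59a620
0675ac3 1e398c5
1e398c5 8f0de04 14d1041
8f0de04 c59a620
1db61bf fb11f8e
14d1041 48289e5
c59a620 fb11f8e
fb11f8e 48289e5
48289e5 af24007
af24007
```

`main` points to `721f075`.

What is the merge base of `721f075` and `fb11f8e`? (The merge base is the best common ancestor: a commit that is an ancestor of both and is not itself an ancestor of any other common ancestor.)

af24007

Ancestors of 721f075: {721f075, af24007}.
Ancestors of fb11f8e: {48289e5, af24007, fb11f8e}.
Common ancestors: {af24007}.
The only common ancestor is af24007, so it is the merge base.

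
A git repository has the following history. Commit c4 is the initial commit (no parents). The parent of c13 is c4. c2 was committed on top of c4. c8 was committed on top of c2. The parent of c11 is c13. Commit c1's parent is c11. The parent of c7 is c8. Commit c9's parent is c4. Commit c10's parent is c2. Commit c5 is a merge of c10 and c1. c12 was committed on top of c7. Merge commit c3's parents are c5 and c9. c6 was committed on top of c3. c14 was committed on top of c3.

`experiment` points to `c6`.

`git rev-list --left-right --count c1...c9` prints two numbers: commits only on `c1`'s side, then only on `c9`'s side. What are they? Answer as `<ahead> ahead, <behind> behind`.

3 ahead, 1 behind

Reachable from c1: {c1, c11, c13, c4}.
Reachable from c9: {c4, c9}.
Only in c1's history (ahead): {c1, c11, c13} — 3.
Only in c9's history (behind): {c9} — 1.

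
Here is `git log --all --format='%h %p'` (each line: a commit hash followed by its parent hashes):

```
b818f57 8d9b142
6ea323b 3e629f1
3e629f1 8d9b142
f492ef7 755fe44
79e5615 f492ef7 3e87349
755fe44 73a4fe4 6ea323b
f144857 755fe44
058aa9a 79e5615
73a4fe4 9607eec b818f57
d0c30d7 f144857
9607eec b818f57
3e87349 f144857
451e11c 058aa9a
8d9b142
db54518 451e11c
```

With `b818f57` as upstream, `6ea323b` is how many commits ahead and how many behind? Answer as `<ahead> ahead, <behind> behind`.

Reachable from 6ea323b: {3e629f1, 6ea323b, 8d9b142}.
Reachable from b818f57: {8d9b142, b818f57}.
Only in 6ea323b's history (ahead): {3e629f1, 6ea323b} — 2.
Only in b818f57's history (behind): {b818f57} — 1.

2 ahead, 1 behind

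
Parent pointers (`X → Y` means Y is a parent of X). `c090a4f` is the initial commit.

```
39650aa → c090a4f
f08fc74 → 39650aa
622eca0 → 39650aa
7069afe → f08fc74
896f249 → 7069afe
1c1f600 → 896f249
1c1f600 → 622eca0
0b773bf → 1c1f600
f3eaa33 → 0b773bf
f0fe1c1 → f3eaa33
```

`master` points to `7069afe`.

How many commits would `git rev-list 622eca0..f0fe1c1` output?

7

Reachable from f0fe1c1: {0b773bf, 1c1f600, 39650aa, 622eca0, 7069afe, 896f249, c090a4f, f08fc74, f0fe1c1, f3eaa33}.
Reachable from 622eca0: {39650aa, 622eca0, c090a4f}.
In f0fe1c1's history but not 622eca0's: {0b773bf, 1c1f600, 7069afe, 896f249, f08fc74, f0fe1c1, f3eaa33} — 7 commits.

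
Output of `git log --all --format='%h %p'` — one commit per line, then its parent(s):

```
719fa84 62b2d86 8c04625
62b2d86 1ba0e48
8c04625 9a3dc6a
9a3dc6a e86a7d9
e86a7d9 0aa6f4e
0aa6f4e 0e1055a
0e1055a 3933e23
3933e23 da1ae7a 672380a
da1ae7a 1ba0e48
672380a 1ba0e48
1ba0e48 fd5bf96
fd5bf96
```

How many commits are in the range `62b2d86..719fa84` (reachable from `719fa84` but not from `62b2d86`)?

9

Reachable from 719fa84: {0aa6f4e, 0e1055a, 1ba0e48, 3933e23, 62b2d86, 672380a, 719fa84, 8c04625, 9a3dc6a, da1ae7a, e86a7d9, fd5bf96}.
Reachable from 62b2d86: {1ba0e48, 62b2d86, fd5bf96}.
In 719fa84's history but not 62b2d86's: {0aa6f4e, 0e1055a, 3933e23, 672380a, 719fa84, 8c04625, 9a3dc6a, da1ae7a, e86a7d9} — 9 commits.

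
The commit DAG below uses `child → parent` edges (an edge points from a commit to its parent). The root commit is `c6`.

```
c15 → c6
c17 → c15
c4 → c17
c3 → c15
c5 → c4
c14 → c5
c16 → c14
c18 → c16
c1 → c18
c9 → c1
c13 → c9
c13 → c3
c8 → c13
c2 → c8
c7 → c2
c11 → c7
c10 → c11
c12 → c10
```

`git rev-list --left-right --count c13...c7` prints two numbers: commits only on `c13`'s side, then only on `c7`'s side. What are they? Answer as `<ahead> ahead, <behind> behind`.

Reachable from c13: {c1, c13, c14, c15, c16, c17, c18, c3, c4, c5, c6, c9}.
Reachable from c7: {c1, c13, c14, c15, c16, c17, c18, c2, c3, c4, c5, c6, c7, c8, c9}.
Only in c13's history (ahead): {} — 0.
Only in c7's history (behind): {c2, c7, c8} — 3.

0 ahead, 3 behind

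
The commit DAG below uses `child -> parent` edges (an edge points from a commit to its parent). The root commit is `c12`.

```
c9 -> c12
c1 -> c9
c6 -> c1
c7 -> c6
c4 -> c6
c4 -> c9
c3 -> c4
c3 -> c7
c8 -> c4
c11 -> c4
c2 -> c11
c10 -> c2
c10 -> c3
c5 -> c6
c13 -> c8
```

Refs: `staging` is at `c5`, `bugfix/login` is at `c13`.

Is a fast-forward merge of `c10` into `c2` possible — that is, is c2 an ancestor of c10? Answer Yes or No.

A fast-forward from c2 to c10 is possible iff c2 is an ancestor of c10.
Ancestors of c10: {c1, c10, c11, c12, c2, c3, c4, c6, c7, c9}.
c2 is among them, so fast-forward is possible.

Yes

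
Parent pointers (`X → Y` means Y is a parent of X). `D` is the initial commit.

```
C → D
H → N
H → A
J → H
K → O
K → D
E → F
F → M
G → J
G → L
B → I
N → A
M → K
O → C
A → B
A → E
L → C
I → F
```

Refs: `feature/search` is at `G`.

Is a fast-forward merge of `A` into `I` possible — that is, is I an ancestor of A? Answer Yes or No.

Yes

A fast-forward from I to A is possible iff I is an ancestor of A.
Ancestors of A: {A, B, C, D, E, F, I, K, M, O}.
I is among them, so fast-forward is possible.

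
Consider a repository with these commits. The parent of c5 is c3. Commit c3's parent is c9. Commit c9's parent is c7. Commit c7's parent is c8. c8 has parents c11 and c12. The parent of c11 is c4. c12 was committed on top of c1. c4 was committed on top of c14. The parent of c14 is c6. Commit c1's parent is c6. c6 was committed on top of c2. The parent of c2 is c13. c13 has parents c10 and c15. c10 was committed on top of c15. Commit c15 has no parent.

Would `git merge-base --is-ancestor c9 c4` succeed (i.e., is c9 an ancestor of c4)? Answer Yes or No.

No

Ancestors of c4: {c10, c13, c14, c15, c2, c4, c6}.
c9 is not in that set, so it is not an ancestor of c4.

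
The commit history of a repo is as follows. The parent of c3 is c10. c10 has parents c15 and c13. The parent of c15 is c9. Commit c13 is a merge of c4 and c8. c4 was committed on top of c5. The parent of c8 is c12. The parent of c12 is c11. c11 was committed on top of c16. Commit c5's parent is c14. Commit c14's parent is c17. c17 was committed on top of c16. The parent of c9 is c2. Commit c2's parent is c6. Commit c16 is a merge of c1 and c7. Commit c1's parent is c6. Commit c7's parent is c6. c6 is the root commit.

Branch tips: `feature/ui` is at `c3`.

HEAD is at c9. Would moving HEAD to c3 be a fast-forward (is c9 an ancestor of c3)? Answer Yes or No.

A fast-forward from c9 to c3 is possible iff c9 is an ancestor of c3.
Ancestors of c3: {c1, c10, c11, c12, c13, c14, c15, c16, c17, c2, c3, c4, c5, c6, c7, c8, c9}.
c9 is among them, so fast-forward is possible.

Yes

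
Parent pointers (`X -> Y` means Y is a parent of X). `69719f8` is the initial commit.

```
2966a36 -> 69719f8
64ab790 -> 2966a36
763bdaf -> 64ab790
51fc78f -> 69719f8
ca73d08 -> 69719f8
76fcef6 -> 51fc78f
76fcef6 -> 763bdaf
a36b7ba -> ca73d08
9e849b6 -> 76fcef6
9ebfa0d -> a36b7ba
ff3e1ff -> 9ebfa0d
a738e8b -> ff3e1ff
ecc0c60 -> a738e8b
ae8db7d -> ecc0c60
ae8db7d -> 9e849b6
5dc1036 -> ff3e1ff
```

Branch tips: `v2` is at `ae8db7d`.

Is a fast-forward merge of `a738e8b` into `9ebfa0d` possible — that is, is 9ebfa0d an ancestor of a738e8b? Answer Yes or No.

Yes

A fast-forward from 9ebfa0d to a738e8b is possible iff 9ebfa0d is an ancestor of a738e8b.
Ancestors of a738e8b: {69719f8, 9ebfa0d, a36b7ba, a738e8b, ca73d08, ff3e1ff}.
9ebfa0d is among them, so fast-forward is possible.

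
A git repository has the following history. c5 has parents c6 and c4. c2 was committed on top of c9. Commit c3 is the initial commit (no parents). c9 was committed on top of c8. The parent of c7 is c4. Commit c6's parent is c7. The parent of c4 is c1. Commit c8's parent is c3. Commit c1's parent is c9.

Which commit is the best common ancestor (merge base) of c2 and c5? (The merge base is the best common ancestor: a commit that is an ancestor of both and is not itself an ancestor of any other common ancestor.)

Ancestors of c2: {c2, c3, c8, c9}.
Ancestors of c5: {c1, c3, c4, c5, c6, c7, c8, c9}.
Common ancestors: {c3, c8, c9}.
Among these, c9 is not an ancestor of any other common ancestor — it is the merge base.

c9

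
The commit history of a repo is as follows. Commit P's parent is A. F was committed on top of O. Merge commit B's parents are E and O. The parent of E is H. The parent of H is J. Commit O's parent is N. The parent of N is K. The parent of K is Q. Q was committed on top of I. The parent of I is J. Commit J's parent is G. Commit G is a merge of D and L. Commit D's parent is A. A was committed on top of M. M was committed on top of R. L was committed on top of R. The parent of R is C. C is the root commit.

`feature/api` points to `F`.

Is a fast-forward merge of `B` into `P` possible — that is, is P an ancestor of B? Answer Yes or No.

A fast-forward from P to B is possible iff P is an ancestor of B.
Ancestors of B: {A, B, C, D, E, G, H, I, J, K, L, M, N, O, Q, R}.
P is not among them, so fast-forward is not possible.

No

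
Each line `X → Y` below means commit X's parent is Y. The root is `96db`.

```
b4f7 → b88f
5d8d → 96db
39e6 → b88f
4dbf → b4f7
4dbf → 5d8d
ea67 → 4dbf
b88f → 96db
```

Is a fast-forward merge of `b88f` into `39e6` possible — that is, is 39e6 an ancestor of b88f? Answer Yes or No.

A fast-forward from 39e6 to b88f is possible iff 39e6 is an ancestor of b88f.
Ancestors of b88f: {96db, b88f}.
39e6 is not among them, so fast-forward is not possible.

No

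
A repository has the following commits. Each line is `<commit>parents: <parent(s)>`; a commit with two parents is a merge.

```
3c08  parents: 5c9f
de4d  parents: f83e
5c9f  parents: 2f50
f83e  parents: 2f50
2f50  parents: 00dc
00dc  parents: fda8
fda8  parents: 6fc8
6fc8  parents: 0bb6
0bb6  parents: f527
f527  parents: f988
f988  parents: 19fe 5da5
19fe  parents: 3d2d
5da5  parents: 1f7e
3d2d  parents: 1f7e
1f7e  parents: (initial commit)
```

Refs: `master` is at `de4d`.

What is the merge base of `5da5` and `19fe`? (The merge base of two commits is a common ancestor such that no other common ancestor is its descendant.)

Ancestors of 5da5: {1f7e, 5da5}.
Ancestors of 19fe: {19fe, 1f7e, 3d2d}.
Common ancestors: {1f7e}.
The only common ancestor is 1f7e, so it is the merge base.

1f7e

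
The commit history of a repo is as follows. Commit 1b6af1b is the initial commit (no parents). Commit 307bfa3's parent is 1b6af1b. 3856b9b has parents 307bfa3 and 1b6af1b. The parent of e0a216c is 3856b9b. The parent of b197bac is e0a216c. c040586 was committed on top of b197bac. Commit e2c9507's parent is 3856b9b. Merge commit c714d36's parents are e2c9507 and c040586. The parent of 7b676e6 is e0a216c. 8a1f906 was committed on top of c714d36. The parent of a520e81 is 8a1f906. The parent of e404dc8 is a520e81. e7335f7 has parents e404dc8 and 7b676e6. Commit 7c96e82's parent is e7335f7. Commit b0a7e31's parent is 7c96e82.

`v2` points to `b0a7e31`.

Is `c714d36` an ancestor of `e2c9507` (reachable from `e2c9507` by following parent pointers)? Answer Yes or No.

No

Ancestors of e2c9507: {1b6af1b, 307bfa3, 3856b9b, e2c9507}.
c714d36 is not in that set, so it is not an ancestor of e2c9507.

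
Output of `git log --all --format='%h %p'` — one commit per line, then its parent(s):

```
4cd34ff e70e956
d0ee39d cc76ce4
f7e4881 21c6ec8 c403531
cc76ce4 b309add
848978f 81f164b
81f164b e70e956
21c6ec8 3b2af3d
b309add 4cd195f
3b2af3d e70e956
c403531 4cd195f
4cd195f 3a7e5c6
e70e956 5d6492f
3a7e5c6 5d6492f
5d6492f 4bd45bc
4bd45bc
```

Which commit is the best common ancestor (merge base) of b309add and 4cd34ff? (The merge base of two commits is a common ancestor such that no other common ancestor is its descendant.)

5d6492f

Ancestors of b309add: {3a7e5c6, 4bd45bc, 4cd195f, 5d6492f, b309add}.
Ancestors of 4cd34ff: {4bd45bc, 4cd34ff, 5d6492f, e70e956}.
Common ancestors: {4bd45bc, 5d6492f}.
Among these, 5d6492f is not an ancestor of any other common ancestor — it is the merge base.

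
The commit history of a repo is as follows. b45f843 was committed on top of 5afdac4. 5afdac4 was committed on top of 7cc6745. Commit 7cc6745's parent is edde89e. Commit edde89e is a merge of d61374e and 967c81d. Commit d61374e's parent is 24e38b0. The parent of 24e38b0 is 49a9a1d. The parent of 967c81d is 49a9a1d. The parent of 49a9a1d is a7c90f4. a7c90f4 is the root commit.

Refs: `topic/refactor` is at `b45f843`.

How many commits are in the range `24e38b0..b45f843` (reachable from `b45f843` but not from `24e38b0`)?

6

Reachable from b45f843: {24e38b0, 49a9a1d, 5afdac4, 7cc6745, 967c81d, a7c90f4, b45f843, d61374e, edde89e}.
Reachable from 24e38b0: {24e38b0, 49a9a1d, a7c90f4}.
In b45f843's history but not 24e38b0's: {5afdac4, 7cc6745, 967c81d, b45f843, d61374e, edde89e} — 6 commits.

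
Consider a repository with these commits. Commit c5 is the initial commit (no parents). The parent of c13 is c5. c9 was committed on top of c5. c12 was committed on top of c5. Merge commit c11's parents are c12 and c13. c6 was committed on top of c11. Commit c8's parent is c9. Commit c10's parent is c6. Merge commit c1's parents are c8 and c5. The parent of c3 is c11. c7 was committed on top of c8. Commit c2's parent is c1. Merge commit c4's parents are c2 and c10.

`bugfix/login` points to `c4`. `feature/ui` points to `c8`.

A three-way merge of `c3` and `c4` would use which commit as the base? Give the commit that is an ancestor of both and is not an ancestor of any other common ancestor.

c11

Ancestors of c3: {c11, c12, c13, c3, c5}.
Ancestors of c4: {c1, c10, c11, c12, c13, c2, c4, c5, c6, c8, c9}.
Common ancestors: {c11, c12, c13, c5}.
Among these, c11 is not an ancestor of any other common ancestor — it is the merge base.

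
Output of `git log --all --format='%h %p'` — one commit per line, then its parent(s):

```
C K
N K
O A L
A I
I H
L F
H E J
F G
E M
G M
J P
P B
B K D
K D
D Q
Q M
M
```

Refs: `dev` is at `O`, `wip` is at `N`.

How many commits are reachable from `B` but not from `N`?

Reachable from B: {B, D, K, M, Q}.
Reachable from N: {D, K, M, N, Q}.
In B's history but not N's: {B} — 1 commit.

1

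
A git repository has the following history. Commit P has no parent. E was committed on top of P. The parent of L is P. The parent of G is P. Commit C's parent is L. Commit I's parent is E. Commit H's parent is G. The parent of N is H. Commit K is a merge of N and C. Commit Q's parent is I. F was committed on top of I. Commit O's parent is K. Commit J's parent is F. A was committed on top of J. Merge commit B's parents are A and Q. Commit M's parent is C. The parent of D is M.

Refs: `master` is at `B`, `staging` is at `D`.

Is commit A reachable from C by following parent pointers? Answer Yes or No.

No

Ancestors of C: {C, L, P}.
A is not in that set, so it is not an ancestor of C.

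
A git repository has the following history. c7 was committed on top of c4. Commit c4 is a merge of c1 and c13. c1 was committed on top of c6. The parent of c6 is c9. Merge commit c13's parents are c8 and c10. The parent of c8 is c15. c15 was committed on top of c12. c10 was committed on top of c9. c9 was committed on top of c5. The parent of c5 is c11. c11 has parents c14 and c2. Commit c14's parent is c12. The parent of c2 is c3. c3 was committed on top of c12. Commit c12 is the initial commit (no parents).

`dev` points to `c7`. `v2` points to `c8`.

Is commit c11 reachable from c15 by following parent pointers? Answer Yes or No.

No

Ancestors of c15: {c12, c15}.
c11 is not in that set, so it is not an ancestor of c15.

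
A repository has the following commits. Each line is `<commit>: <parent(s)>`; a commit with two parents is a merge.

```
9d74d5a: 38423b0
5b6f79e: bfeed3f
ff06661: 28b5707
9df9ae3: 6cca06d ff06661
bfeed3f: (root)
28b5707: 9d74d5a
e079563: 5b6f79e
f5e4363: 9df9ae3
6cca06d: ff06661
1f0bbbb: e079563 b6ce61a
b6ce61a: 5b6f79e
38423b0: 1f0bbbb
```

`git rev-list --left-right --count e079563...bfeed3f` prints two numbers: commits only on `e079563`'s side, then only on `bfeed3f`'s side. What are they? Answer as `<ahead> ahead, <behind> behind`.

2 ahead, 0 behind

Reachable from e079563: {5b6f79e, bfeed3f, e079563}.
Reachable from bfeed3f: {bfeed3f}.
Only in e079563's history (ahead): {5b6f79e, e079563} — 2.
Only in bfeed3f's history (behind): {} — 0.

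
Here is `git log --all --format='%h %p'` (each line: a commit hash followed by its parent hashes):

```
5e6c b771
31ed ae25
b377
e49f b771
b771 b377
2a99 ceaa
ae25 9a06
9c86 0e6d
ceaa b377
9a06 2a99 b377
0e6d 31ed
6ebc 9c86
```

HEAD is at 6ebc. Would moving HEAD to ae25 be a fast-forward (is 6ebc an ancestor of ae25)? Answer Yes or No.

A fast-forward from 6ebc to ae25 is possible iff 6ebc is an ancestor of ae25.
Ancestors of ae25: {2a99, 9a06, ae25, b377, ceaa}.
6ebc is not among them, so fast-forward is not possible.

No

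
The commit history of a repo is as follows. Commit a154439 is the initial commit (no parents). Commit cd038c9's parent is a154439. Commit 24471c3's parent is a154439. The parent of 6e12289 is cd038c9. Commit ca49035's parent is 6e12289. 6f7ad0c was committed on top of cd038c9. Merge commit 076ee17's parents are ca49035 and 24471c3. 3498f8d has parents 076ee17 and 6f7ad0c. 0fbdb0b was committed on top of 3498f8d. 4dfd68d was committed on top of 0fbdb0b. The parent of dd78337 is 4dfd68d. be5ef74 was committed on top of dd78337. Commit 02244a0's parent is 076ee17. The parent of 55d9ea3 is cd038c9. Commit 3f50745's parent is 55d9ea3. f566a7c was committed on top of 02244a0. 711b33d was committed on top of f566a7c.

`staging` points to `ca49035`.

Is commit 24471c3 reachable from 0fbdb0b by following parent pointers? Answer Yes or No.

Ancestors of 0fbdb0b (commits reachable by following parents): {076ee17, 0fbdb0b, 24471c3, 3498f8d, 6e12289, 6f7ad0c, a154439, ca49035, cd038c9}.
24471c3 is in that set, so it is an ancestor of 0fbdb0b.

Yes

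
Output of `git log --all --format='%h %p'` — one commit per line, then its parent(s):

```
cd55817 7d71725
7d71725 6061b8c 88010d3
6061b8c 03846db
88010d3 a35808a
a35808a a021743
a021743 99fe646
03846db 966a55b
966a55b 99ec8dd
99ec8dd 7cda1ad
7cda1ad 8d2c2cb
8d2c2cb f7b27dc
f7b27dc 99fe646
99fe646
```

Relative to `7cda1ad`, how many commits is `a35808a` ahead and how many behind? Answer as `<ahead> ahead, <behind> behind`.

2 ahead, 3 behind

Reachable from a35808a: {99fe646, a021743, a35808a}.
Reachable from 7cda1ad: {7cda1ad, 8d2c2cb, 99fe646, f7b27dc}.
Only in a35808a's history (ahead): {a021743, a35808a} — 2.
Only in 7cda1ad's history (behind): {7cda1ad, 8d2c2cb, f7b27dc} — 3.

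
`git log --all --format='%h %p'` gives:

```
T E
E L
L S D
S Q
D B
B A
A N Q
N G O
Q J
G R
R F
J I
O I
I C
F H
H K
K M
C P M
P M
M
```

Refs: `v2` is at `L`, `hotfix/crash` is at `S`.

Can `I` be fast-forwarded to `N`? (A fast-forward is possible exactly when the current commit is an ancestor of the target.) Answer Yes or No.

A fast-forward from I to N is possible iff I is an ancestor of N.
Ancestors of N: {C, F, G, H, I, K, M, N, O, P, R}.
I is among them, so fast-forward is possible.

Yes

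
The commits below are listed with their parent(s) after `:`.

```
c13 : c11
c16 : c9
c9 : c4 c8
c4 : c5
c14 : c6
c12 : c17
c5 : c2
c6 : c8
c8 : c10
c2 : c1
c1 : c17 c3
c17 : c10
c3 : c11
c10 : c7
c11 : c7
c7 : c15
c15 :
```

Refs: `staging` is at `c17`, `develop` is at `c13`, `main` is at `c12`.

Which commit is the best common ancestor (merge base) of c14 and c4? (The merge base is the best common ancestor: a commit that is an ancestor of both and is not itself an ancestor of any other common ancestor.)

c10

Ancestors of c14: {c10, c14, c15, c6, c7, c8}.
Ancestors of c4: {c1, c10, c11, c15, c17, c2, c3, c4, c5, c7}.
Common ancestors: {c10, c15, c7}.
Among these, c10 is not an ancestor of any other common ancestor — it is the merge base.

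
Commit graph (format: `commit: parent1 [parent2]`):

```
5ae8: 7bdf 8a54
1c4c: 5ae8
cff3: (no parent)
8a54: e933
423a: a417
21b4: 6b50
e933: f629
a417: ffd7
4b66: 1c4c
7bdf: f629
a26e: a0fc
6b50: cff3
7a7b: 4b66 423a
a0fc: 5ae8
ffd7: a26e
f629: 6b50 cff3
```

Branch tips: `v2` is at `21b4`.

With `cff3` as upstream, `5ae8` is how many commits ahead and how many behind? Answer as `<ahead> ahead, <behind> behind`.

Reachable from 5ae8: {5ae8, 6b50, 7bdf, 8a54, cff3, e933, f629}.
Reachable from cff3: {cff3}.
Only in 5ae8's history (ahead): {5ae8, 6b50, 7bdf, 8a54, e933, f629} — 6.
Only in cff3's history (behind): {} — 0.

6 ahead, 0 behind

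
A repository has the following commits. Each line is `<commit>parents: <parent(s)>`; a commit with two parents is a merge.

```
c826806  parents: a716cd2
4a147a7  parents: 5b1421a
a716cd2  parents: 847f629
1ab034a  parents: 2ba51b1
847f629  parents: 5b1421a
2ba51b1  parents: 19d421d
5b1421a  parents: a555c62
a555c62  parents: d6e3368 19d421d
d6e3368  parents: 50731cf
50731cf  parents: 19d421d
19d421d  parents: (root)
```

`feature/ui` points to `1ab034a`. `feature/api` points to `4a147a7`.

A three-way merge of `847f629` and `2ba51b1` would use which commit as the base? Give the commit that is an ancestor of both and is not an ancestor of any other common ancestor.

19d421d

Ancestors of 847f629: {19d421d, 50731cf, 5b1421a, 847f629, a555c62, d6e3368}.
Ancestors of 2ba51b1: {19d421d, 2ba51b1}.
Common ancestors: {19d421d}.
The only common ancestor is 19d421d, so it is the merge base.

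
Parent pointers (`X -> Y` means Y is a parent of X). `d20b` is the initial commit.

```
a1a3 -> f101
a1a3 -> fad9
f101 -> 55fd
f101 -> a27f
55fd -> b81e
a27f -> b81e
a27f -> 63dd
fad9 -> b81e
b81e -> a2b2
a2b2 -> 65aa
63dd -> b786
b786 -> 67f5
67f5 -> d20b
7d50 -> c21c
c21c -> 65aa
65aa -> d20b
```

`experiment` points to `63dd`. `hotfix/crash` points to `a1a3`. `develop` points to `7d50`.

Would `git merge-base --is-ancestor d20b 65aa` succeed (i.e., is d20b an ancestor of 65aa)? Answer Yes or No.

Ancestors of 65aa (commits reachable by following parents): {65aa, d20b}.
d20b is in that set, so it is an ancestor of 65aa.

Yes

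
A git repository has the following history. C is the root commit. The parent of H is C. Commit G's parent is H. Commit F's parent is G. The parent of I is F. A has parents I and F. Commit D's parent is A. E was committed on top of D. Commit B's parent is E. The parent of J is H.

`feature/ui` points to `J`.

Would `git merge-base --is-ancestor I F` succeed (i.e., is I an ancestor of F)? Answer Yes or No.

No

Ancestors of F: {C, F, G, H}.
I is not in that set, so it is not an ancestor of F.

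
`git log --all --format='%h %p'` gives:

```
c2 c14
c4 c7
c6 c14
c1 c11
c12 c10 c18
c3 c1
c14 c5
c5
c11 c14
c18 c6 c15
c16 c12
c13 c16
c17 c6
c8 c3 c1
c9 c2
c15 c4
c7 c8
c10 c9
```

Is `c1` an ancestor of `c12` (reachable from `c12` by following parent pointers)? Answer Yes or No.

Ancestors of c12 (commits reachable by following parents): {c1, c10, c11, c12, c14, c15, c18, c2, c3, c4, c5, c6, c7, c8, c9}.
c1 is in that set, so it is an ancestor of c12.

Yes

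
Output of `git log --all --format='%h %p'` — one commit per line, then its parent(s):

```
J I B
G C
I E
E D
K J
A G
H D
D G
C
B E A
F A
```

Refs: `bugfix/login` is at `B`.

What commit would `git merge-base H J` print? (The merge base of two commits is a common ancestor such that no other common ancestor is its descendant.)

D

Ancestors of H: {C, D, G, H}.
Ancestors of J: {A, B, C, D, E, G, I, J}.
Common ancestors: {C, D, G}.
Among these, D is not an ancestor of any other common ancestor — it is the merge base.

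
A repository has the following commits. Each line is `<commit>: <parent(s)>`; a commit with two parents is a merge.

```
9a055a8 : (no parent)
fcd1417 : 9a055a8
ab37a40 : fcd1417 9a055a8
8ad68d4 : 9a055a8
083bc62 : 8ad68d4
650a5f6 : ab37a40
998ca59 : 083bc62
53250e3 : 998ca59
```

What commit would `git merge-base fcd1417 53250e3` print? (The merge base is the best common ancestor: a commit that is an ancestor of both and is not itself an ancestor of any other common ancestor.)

Ancestors of fcd1417: {9a055a8, fcd1417}.
Ancestors of 53250e3: {083bc62, 53250e3, 8ad68d4, 998ca59, 9a055a8}.
Common ancestors: {9a055a8}.
The only common ancestor is 9a055a8, so it is the merge base.

9a055a8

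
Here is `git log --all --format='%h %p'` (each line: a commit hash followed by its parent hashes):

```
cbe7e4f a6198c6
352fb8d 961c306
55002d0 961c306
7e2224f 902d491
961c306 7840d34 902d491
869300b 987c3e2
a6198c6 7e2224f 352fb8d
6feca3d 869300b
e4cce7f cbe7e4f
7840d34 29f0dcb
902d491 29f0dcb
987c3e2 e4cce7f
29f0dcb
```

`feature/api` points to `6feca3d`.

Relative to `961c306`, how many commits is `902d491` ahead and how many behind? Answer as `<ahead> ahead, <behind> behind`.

0 ahead, 2 behind

Reachable from 902d491: {29f0dcb, 902d491}.
Reachable from 961c306: {29f0dcb, 7840d34, 902d491, 961c306}.
Only in 902d491's history (ahead): {} — 0.
Only in 961c306's history (behind): {7840d34, 961c306} — 2.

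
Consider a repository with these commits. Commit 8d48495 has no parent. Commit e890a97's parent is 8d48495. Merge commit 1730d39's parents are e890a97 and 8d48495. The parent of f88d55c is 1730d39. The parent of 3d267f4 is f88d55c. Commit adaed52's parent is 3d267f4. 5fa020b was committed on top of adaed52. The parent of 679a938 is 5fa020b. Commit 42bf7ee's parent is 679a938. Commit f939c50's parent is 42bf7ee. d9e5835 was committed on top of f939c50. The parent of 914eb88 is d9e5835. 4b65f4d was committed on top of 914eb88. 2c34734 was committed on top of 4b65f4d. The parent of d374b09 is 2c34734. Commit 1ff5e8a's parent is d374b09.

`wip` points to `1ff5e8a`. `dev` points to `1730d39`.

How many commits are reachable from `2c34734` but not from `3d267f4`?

Reachable from 2c34734: {1730d39, 2c34734, 3d267f4, 42bf7ee, 4b65f4d, 5fa020b, 679a938, 8d48495, 914eb88, adaed52, d9e5835, e890a97, f88d55c, f939c50}.
Reachable from 3d267f4: {1730d39, 3d267f4, 8d48495, e890a97, f88d55c}.
In 2c34734's history but not 3d267f4's: {2c34734, 42bf7ee, 4b65f4d, 5fa020b, 679a938, 914eb88, adaed52, d9e5835, f939c50} — 9 commits.

9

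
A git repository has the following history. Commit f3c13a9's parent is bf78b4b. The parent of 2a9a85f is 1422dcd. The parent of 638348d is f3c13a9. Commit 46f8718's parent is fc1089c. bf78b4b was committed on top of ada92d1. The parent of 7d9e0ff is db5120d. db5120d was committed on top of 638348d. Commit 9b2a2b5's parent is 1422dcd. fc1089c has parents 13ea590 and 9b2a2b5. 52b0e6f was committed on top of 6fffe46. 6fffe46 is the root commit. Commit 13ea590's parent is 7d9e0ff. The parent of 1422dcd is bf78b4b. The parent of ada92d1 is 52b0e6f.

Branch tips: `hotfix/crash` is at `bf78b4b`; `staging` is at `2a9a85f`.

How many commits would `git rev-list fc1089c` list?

12

Walking parent pointers from fc1089c: reachable set = {13ea590, 1422dcd, 52b0e6f, 638348d, 6fffe46, 7d9e0ff, 9b2a2b5, ada92d1, bf78b4b, db5120d, f3c13a9, fc1089c}.
That is 12 commits.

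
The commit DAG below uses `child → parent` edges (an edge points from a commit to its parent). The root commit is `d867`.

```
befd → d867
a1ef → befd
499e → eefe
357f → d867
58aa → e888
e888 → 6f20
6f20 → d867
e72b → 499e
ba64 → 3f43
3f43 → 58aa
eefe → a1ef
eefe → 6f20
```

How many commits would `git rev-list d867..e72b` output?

Reachable from e72b: {499e, 6f20, a1ef, befd, d867, e72b, eefe}.
Reachable from d867: {d867}.
In e72b's history but not d867's: {499e, 6f20, a1ef, befd, e72b, eefe} — 6 commits.

6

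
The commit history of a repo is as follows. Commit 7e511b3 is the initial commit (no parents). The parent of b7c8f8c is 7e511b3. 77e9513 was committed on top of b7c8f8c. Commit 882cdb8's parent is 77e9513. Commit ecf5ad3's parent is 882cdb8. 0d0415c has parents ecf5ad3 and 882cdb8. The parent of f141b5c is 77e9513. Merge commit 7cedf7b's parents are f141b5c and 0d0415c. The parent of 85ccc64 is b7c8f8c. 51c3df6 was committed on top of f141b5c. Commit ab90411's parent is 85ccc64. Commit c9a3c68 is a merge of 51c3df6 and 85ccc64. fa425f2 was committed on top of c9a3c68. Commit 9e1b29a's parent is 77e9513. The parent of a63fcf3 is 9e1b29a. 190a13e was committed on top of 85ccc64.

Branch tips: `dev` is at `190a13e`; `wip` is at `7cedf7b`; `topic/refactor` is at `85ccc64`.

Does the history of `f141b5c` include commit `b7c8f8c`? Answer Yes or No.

Yes

Ancestors of f141b5c (commits reachable by following parents): {77e9513, 7e511b3, b7c8f8c, f141b5c}.
b7c8f8c is in that set, so it is an ancestor of f141b5c.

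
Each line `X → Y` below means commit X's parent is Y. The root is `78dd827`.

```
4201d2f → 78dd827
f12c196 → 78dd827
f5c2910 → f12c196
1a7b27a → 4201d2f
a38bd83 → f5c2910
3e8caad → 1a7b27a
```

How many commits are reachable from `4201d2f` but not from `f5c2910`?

1

Reachable from 4201d2f: {4201d2f, 78dd827}.
Reachable from f5c2910: {78dd827, f12c196, f5c2910}.
In 4201d2f's history but not f5c2910's: {4201d2f} — 1 commit.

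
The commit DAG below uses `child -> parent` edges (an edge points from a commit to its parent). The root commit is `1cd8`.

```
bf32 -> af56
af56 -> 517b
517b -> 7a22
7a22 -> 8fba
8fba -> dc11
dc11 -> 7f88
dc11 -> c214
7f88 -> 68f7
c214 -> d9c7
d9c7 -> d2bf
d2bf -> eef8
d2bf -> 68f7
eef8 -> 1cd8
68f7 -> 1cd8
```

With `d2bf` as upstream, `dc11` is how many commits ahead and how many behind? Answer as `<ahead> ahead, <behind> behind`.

Reachable from dc11: {1cd8, 68f7, 7f88, c214, d2bf, d9c7, dc11, eef8}.
Reachable from d2bf: {1cd8, 68f7, d2bf, eef8}.
Only in dc11's history (ahead): {7f88, c214, d9c7, dc11} — 4.
Only in d2bf's history (behind): {} — 0.

4 ahead, 0 behind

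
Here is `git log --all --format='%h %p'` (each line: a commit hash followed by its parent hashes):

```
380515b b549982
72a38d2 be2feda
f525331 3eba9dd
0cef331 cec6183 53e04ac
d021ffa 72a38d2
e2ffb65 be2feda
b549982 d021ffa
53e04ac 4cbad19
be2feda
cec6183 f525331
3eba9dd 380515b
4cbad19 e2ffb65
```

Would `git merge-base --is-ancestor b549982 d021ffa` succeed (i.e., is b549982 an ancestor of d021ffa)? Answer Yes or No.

Ancestors of d021ffa: {72a38d2, be2feda, d021ffa}.
b549982 is not in that set, so it is not an ancestor of d021ffa.

No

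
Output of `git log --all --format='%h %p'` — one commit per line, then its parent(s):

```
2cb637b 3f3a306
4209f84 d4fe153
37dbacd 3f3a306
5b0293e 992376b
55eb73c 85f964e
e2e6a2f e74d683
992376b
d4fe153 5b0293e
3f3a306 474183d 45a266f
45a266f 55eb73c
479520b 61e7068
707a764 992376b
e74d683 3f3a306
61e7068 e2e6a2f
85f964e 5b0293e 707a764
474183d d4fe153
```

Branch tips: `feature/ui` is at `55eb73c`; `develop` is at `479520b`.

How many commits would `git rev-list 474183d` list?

4

Walking parent pointers from 474183d: reachable set = {474183d, 5b0293e, 992376b, d4fe153}.
That is 4 commits.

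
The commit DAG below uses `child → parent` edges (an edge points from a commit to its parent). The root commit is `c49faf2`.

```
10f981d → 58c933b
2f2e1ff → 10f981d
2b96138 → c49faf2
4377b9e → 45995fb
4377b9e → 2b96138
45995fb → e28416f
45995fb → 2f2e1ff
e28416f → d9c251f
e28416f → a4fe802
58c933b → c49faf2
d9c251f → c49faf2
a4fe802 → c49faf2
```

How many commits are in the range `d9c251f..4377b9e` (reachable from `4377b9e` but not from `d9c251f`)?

8

Reachable from 4377b9e: {10f981d, 2b96138, 2f2e1ff, 4377b9e, 45995fb, 58c933b, a4fe802, c49faf2, d9c251f, e28416f}.
Reachable from d9c251f: {c49faf2, d9c251f}.
In 4377b9e's history but not d9c251f's: {10f981d, 2b96138, 2f2e1ff, 4377b9e, 45995fb, 58c933b, a4fe802, e28416f} — 8 commits.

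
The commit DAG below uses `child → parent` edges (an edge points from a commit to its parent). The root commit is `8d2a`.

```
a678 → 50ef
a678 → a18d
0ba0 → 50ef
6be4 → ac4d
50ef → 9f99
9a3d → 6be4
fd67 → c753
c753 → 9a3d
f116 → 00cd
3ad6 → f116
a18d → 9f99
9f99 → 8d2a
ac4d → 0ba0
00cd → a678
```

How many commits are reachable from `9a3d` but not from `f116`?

Reachable from 9a3d: {0ba0, 50ef, 6be4, 8d2a, 9a3d, 9f99, ac4d}.
Reachable from f116: {00cd, 50ef, 8d2a, 9f99, a18d, a678, f116}.
In 9a3d's history but not f116's: {0ba0, 6be4, 9a3d, ac4d} — 4 commits.

4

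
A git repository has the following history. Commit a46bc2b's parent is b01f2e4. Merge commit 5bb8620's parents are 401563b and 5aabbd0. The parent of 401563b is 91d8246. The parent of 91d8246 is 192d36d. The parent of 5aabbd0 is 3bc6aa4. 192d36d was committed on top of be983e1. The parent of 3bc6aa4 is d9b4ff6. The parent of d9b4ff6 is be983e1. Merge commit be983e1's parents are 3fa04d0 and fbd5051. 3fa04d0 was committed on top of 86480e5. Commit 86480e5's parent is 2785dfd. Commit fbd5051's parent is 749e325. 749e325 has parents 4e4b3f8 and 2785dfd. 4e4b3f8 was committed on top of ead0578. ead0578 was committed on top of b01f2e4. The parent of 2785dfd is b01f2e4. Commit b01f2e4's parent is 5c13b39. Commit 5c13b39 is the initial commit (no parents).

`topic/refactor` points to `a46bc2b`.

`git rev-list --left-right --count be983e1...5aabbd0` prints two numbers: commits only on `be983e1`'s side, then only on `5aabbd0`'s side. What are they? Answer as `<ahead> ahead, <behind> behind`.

Reachable from be983e1: {2785dfd, 3fa04d0, 4e4b3f8, 5c13b39, 749e325, 86480e5, b01f2e4, be983e1, ead0578, fbd5051}.
Reachable from 5aabbd0: {2785dfd, 3bc6aa4, 3fa04d0, 4e4b3f8, 5aabbd0, 5c13b39, 749e325, 86480e5, b01f2e4, be983e1, d9b4ff6, ead0578, fbd5051}.
Only in be983e1's history (ahead): {} — 0.
Only in 5aabbd0's history (behind): {3bc6aa4, 5aabbd0, d9b4ff6} — 3.

0 ahead, 3 behind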